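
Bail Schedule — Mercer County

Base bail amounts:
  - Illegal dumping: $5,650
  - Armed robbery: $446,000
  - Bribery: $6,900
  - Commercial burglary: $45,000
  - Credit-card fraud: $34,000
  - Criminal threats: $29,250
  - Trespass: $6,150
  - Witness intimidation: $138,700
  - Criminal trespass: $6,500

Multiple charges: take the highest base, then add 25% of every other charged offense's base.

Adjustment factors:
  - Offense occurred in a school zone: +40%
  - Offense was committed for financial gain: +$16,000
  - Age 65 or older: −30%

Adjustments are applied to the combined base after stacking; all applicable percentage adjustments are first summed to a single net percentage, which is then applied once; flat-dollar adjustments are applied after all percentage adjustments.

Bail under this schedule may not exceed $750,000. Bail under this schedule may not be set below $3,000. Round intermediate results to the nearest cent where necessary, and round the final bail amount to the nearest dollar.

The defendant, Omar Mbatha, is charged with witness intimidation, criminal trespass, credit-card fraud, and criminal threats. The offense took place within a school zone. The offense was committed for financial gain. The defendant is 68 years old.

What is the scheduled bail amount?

$187,751

Base amounts from the schedule: witness intimidation $138,700; criminal trespass $6,500; credit-card fraud $34,000; criminal threats $29,250.
Stacking rule: highest base plus 25% of each additional charge. Highest is witness intimidation at $138,700. Additional: $6,500 × 25% = $1,625; $34,000 × 25% = $8,500; $29,250 × 25% = $7,312.50. Combined base = $138,700 + $17,437.50 = $156,137.50.
Net percentage adjustment: +40% −30% = +10%. $156,137.50 × 1.1 = $171,751.25.
Offense was committed for financial gain (+$16,000 flat): $171,751.25 + $16,000 = $187,751.25.
$187,751.25 is within the $750,000 maximum.
$187,751.25 is at or above the $3,000 minimum.
Rounded to the nearest dollar: $187,751.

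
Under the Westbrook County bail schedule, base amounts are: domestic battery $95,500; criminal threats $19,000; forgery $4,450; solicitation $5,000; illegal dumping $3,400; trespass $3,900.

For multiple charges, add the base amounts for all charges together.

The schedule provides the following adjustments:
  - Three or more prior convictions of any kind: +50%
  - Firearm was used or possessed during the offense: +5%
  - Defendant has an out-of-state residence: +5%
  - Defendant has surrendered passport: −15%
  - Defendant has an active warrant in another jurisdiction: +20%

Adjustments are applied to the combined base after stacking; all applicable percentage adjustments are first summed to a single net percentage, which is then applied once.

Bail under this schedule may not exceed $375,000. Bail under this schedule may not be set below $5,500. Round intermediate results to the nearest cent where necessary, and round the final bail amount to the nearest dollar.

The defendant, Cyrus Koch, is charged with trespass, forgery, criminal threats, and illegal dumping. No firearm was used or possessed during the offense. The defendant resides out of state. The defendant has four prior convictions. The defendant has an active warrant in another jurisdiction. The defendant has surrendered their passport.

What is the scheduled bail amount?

$49,200

Base amounts from the schedule: trespass $3,900; forgery $4,450; criminal threats $19,000; illegal dumping $3,400.
Stacking rule: sum of all bases. $3,900 + $4,450 + $19,000 + $3,400 = $30,750.
Net percentage adjustment: +50% +5% −15% +20% = +60%. $30,750 × 1.6 = $49,200.
$49,200 is within the $375,000 maximum.
$49,200 is at or above the $5,500 minimum.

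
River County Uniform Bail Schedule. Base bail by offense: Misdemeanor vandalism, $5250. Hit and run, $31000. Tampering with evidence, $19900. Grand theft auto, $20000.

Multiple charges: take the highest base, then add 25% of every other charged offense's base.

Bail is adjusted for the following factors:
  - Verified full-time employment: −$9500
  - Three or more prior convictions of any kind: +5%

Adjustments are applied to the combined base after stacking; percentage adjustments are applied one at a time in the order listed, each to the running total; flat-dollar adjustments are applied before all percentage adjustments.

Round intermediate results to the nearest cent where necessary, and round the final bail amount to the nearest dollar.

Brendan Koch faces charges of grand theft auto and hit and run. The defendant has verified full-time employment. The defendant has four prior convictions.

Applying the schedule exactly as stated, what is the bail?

$27825

Base amounts from the schedule: grand theft auto $20000; hit and run $31000.
Stacking rule: highest base plus 25% of each additional charge. Highest is hit and run at $31000. Additional: $20000 × 25% = $5000. Combined base = $31000 + $5000 = $36000.
Verified full-time employment (−$9500 flat): $36000 − $9500 = $26500.
Three or more prior convictions of any kind (+5%): $26500 × 1.05 = $27825.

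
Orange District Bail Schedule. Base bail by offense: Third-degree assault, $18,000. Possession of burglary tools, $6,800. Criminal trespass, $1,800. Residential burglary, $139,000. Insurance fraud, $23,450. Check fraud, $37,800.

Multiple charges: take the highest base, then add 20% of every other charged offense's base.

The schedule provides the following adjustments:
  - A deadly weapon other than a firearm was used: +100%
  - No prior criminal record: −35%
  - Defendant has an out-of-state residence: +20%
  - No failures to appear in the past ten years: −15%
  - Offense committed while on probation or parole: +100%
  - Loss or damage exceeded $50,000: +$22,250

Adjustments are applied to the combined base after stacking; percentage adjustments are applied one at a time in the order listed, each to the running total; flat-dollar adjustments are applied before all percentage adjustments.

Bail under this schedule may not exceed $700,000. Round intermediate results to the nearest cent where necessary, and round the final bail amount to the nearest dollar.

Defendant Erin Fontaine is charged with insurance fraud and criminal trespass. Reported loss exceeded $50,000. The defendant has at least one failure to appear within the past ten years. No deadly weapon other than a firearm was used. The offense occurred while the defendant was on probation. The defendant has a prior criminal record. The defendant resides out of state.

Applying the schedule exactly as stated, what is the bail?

$110,544

Base amounts from the schedule: insurance fraud $23,450; criminal trespass $1,800.
Stacking rule: highest base plus 20% of each additional charge. Highest is insurance fraud at $23,450. Additional: $1,800 × 20% = $360. Combined base = $23,450 + $360 = $23,810.
Loss or damage exceeded $50,000 (+$22,250 flat): $23,810 + $22,250 = $46,060.
Defendant has an out-of-state residence (+20%): $46,060 × 1.2 = $55,272.
Offense committed while on probation or parole (+100%): $55,272 × 2 = $110,544.
$110,544 is within the $700,000 maximum.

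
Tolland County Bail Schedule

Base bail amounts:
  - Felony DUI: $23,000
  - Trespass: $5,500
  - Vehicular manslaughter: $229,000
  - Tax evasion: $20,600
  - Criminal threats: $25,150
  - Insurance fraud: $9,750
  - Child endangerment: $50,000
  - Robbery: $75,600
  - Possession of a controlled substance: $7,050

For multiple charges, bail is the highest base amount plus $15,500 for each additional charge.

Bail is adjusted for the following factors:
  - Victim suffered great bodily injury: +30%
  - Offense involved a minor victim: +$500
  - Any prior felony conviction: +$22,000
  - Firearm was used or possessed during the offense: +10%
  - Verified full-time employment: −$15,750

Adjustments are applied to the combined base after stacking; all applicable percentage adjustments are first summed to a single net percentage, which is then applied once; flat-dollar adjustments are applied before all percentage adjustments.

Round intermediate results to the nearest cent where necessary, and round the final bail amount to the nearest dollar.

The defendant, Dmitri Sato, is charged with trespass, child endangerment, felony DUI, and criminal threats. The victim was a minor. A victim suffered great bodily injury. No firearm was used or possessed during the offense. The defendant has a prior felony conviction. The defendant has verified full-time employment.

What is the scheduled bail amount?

$134,225

Base amounts from the schedule: trespass $5,500; child endangerment $50,000; felony DUI $23,000; criminal threats $25,150.
Stacking rule: highest base plus $15,500 per additional charge. Highest is child endangerment at $50,000; 3 additional charges → +$46,500. Combined base = $96,500.
Offense involved a minor victim (+$500 flat): $96,500 + $500 = $97,000.
Any prior felony conviction (+$22,000 flat): $97,000 + $22,000 = $119,000.
Verified full-time employment (−$15,750 flat): $119,000 − $15,750 = $103,250.
Victim suffered great bodily injury (+30%): $103,250 × 1.3 = $134,225.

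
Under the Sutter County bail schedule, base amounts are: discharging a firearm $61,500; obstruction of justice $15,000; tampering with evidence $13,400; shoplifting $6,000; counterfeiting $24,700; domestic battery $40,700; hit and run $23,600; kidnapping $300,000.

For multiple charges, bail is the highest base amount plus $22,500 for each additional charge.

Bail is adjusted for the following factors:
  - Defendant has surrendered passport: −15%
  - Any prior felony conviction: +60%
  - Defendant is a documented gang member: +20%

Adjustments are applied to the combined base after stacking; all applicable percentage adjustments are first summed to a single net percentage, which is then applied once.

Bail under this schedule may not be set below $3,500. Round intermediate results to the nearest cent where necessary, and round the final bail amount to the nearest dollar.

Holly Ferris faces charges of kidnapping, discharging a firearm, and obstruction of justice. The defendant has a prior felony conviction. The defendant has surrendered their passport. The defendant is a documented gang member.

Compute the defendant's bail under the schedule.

Base amounts from the schedule: kidnapping $300,000; discharging a firearm $61,500; obstruction of justice $15,000.
Stacking rule: highest base plus $22,500 per additional charge. Highest is kidnapping at $300,000; 2 additional charges → +$45,000. Combined base = $345,000.
Net percentage adjustment: −15% +60% +20% = +65%. $345,000 × 1.65 = $569,250.
$569,250 is at or above the $3,500 minimum.

$569,250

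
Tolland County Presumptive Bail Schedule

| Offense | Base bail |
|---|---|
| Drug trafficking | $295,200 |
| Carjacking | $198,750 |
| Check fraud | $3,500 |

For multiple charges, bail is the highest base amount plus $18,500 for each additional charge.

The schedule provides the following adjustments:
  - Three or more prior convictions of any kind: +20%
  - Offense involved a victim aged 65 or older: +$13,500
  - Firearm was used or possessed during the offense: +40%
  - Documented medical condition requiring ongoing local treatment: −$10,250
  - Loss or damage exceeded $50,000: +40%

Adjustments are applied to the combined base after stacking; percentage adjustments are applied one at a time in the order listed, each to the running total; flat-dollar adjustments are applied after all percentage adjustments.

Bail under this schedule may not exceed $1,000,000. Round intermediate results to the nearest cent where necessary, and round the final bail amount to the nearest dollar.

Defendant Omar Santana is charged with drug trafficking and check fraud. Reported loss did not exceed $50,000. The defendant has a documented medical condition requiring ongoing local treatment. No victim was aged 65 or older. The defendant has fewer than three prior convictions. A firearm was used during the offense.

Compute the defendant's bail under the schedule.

Base amounts from the schedule: drug trafficking $295,200; check fraud $3,500.
Stacking rule: highest base plus $18,500 per additional charge. Highest is drug trafficking at $295,200; 1 additional charge → +$18,500. Combined base = $313,700.
Firearm was used or possessed during the offense (+40%): $313,700 × 1.4 = $439,180.
Documented medical condition requiring ongoing local treatment (−$10,250 flat): $439,180 − $10,250 = $428,930.
$428,930 is within the $1,000,000 maximum.

$428,930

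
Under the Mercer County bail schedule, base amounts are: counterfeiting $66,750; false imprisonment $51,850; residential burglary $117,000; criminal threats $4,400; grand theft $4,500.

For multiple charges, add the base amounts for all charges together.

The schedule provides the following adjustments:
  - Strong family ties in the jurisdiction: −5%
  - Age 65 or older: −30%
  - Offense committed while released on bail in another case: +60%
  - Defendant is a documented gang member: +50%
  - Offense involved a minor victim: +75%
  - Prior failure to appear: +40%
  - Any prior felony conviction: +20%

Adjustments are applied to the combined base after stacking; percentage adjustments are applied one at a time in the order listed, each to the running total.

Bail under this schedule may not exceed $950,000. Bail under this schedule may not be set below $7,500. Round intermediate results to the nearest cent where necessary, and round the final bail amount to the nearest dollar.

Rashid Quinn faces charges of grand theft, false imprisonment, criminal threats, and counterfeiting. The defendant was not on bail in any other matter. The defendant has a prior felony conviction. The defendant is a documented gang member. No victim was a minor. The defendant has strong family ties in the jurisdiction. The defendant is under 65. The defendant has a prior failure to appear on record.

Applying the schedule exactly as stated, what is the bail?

$305,235

Base amounts from the schedule: grand theft $4,500; false imprisonment $51,850; criminal threats $4,400; counterfeiting $66,750.
Stacking rule: sum of all bases. $4,500 + $51,850 + $4,400 + $66,750 = $127,500.
Strong family ties in the jurisdiction (−5%): $127,500 × 0.95 = $121,125.
Defendant is a documented gang member (+50%): $121,125 × 1.5 = $181,687.50.
Prior failure to appear (+40%): $181,687.50 × 1.4 = $254,362.50.
Any prior felony conviction (+20%): $254,362.50 × 1.2 = $305,235.
$305,235 is within the $950,000 maximum.
$305,235 is at or above the $7,500 minimum.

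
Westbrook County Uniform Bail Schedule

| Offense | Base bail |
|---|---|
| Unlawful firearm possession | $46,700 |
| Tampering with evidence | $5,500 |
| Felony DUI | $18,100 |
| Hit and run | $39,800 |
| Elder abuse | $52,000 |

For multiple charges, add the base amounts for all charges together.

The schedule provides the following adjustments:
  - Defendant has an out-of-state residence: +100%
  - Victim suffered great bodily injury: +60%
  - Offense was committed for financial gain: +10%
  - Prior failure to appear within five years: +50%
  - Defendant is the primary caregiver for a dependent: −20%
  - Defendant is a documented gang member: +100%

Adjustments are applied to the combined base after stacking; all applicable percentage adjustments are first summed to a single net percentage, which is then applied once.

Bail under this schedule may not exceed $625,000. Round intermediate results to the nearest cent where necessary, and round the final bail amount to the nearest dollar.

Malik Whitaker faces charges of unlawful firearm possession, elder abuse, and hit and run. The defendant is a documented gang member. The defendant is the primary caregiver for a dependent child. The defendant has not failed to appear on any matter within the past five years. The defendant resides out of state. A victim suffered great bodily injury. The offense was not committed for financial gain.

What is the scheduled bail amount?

$470,900

Base amounts from the schedule: unlawful firearm possession $46,700; elder abuse $52,000; hit and run $39,800.
Stacking rule: sum of all bases. $46,700 + $52,000 + $39,800 = $138,500.
Net percentage adjustment: +100% +60% −20% +100% = +240%. $138,500 × 3.4 = $470,900.
$470,900 is within the $625,000 maximum.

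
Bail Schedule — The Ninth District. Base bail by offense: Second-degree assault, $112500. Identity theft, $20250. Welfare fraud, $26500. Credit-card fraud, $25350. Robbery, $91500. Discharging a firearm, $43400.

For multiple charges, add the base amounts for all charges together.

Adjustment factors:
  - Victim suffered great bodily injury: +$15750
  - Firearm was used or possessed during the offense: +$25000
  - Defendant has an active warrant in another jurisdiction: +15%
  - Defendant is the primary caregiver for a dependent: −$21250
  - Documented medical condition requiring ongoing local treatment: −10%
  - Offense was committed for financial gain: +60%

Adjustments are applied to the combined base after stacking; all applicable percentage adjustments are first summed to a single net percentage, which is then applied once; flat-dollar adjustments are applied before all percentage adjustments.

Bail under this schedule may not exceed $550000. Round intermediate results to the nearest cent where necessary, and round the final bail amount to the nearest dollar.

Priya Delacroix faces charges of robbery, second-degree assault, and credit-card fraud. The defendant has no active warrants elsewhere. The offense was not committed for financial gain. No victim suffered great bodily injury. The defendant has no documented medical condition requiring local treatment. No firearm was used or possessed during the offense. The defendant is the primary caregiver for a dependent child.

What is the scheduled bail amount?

Base amounts from the schedule: robbery $91500; second-degree assault $112500; credit-card fraud $25350.
Stacking rule: sum of all bases. $91500 + $112500 + $25350 = $229350.
Defendant is the primary caregiver for a dependent (−$21250 flat): $229350 − $21250 = $208100.
$208100 is within the $550000 maximum.

$208100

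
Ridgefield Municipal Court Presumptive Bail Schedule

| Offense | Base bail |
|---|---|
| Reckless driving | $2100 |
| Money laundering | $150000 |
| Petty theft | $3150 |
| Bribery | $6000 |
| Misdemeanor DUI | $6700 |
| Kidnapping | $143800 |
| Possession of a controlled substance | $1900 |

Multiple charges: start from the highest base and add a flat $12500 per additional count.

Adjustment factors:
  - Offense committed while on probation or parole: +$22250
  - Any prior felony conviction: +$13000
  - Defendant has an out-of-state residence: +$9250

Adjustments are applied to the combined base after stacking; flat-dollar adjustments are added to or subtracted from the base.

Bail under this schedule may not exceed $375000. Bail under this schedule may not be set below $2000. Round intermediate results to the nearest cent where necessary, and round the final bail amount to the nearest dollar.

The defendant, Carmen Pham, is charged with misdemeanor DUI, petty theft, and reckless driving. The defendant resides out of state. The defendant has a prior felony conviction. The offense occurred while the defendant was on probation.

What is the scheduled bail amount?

Base amounts from the schedule: misdemeanor DUI $6700; petty theft $3150; reckless driving $2100.
Stacking rule: highest base plus $12500 per additional charge. Highest is misdemeanor DUI at $6700; 2 additional charges → +$25000. Combined base = $31700.
Offense committed while on probation or parole (+$22250 flat): $31700 + $22250 = $53950.
Any prior felony conviction (+$13000 flat): $53950 + $13000 = $66950.
Defendant has an out-of-state residence (+$9250 flat): $66950 + $9250 = $76200.
$76200 is within the $375000 maximum.
$76200 is at or above the $2000 minimum.

$76200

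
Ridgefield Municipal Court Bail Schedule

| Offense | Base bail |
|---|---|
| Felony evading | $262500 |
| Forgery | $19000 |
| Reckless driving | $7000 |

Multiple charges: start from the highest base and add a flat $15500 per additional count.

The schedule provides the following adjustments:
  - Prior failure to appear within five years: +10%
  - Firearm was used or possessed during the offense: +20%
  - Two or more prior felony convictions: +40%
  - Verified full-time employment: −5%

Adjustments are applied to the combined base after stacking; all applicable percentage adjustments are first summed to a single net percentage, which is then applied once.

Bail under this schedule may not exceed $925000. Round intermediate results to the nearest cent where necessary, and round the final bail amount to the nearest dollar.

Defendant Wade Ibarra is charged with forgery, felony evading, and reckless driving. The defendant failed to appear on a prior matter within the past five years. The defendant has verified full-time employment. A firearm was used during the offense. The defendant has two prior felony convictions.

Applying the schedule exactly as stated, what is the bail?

Base amounts from the schedule: forgery $19000; felony evading $262500; reckless driving $7000.
Stacking rule: highest base plus $15500 per additional charge. Highest is felony evading at $262500; 2 additional charges → +$31000. Combined base = $293500.
Net percentage adjustment: +10% +20% +40% −5% = +65%. $293500 × 1.65 = $484275.
$484275 is within the $925000 maximum.

$484275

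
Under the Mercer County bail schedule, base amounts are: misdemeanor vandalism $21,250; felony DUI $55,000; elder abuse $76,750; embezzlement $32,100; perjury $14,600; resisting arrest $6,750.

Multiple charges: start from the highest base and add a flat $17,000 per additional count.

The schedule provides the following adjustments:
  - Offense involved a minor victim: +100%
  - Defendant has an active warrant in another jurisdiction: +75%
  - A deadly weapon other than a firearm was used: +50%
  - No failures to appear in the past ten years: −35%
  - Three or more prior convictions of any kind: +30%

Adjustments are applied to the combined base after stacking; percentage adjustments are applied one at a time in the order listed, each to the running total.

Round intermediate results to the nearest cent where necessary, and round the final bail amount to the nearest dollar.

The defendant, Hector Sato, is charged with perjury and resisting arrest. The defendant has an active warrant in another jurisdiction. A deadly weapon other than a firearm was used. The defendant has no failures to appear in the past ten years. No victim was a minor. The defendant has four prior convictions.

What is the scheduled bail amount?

$70,093

Base amounts from the schedule: perjury $14,600; resisting arrest $6,750.
Stacking rule: highest base plus $17,000 per additional charge. Highest is perjury at $14,600; 1 additional charge → +$17,000. Combined base = $31,600.
Defendant has an active warrant in another jurisdiction (+75%): $31,600 × 1.75 = $55,300.
A deadly weapon other than a firearm was used (+50%): $55,300 × 1.5 = $82,950.
No failures to appear in the past ten years (−35%): $82,950 × 0.65 = $53,917.50.
Three or more prior convictions of any kind (+30%): $53,917.50 × 1.3 = $70,092.75.
Rounded to the nearest dollar: $70,093.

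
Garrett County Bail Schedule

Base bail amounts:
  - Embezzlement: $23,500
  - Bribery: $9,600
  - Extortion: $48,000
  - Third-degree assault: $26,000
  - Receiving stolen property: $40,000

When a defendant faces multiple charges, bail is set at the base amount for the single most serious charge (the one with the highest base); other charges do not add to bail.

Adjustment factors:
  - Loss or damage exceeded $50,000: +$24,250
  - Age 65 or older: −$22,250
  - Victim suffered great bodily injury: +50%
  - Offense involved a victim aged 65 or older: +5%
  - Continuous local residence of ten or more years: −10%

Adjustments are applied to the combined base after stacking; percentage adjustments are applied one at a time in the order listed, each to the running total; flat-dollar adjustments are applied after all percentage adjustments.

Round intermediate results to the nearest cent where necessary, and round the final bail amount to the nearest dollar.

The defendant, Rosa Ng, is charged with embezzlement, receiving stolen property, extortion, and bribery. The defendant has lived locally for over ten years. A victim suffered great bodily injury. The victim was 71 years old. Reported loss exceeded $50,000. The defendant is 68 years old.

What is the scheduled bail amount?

$70,040

Base amounts from the schedule: embezzlement $23,500; receiving stolen property $40,000; extortion $48,000; bribery $9,600.
Stacking rule: use the highest base only. Highest is extortion at $48,000. Combined base = $48,000.
Victim suffered great bodily injury (+50%): $48,000 × 1.5 = $72,000.
Offense involved a victim aged 65 or older (+5%): $72,000 × 1.05 = $75,600.
Continuous local residence of ten or more years (−10%): $75,600 × 0.9 = $68,040.
Loss or damage exceeded $50,000 (+$24,250 flat): $68,040 + $24,250 = $92,290.
Age 65 or older (−$22,250 flat): $92,290 − $22,250 = $70,040.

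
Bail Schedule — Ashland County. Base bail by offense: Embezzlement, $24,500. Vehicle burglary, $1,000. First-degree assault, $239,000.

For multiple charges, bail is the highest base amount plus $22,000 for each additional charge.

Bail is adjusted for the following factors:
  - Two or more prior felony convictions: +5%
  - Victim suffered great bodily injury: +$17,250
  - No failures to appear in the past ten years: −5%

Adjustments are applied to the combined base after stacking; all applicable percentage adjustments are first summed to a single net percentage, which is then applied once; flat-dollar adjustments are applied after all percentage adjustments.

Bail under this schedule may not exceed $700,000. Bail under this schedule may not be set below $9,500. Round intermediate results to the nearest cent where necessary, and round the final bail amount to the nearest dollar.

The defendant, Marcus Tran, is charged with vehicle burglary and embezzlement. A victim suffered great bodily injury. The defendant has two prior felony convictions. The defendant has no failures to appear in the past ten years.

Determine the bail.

Base amounts from the schedule: vehicle burglary $1,000; embezzlement $24,500.
Stacking rule: highest base plus $22,000 per additional charge. Highest is embezzlement at $24,500; 1 additional charge → +$22,000. Combined base = $46,500.
Net percentage adjustment: +5% −5% = +0%. $46,500 × 1 = $46,500.
Victim suffered great bodily injury (+$17,250 flat): $46,500 + $17,250 = $63,750.
$63,750 is within the $700,000 maximum.
$63,750 is at or above the $9,500 minimum.

$63,750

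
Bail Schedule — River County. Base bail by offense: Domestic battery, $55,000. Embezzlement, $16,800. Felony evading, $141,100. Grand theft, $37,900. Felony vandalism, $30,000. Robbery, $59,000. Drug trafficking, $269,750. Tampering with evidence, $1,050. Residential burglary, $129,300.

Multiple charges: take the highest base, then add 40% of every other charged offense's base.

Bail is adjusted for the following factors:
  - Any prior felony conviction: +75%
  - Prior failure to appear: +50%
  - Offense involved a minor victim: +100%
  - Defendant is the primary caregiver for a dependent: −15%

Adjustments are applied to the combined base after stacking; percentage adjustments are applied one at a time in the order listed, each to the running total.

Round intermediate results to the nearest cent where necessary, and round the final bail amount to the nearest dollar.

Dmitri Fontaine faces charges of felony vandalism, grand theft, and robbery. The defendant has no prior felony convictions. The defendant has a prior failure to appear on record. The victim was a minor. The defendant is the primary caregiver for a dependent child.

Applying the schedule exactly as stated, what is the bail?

$219,708

Base amounts from the schedule: felony vandalism $30,000; grand theft $37,900; robbery $59,000.
Stacking rule: highest base plus 40% of each additional charge. Highest is robbery at $59,000. Additional: $30,000 × 40% = $12,000; $37,900 × 40% = $15,160. Combined base = $59,000 + $27,160 = $86,160.
Prior failure to appear (+50%): $86,160 × 1.5 = $129,240.
Offense involved a minor victim (+100%): $129,240 × 2 = $258,480.
Defendant is the primary caregiver for a dependent (−15%): $258,480 × 0.85 = $219,708.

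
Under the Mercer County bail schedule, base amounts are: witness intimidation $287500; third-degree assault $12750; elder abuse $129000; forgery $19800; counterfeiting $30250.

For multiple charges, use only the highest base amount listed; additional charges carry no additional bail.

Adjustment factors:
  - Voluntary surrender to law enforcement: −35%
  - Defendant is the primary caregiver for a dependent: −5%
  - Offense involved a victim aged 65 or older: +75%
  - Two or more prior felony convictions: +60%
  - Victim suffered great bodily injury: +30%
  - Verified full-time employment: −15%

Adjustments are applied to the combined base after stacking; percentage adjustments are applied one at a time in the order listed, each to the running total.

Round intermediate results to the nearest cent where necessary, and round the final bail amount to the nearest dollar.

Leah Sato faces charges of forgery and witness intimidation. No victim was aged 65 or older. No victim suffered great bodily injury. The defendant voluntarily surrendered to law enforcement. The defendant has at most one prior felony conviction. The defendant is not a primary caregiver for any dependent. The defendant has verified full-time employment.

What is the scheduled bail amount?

$158844

Base amounts from the schedule: forgery $19800; witness intimidation $287500.
Stacking rule: use the highest base only. Highest is witness intimidation at $287500. Combined base = $287500.
Voluntary surrender to law enforcement (−35%): $287500 × 0.65 = $186875.
Verified full-time employment (−15%): $186875 × 0.85 = $158843.75.
Rounded to the nearest dollar: $158844.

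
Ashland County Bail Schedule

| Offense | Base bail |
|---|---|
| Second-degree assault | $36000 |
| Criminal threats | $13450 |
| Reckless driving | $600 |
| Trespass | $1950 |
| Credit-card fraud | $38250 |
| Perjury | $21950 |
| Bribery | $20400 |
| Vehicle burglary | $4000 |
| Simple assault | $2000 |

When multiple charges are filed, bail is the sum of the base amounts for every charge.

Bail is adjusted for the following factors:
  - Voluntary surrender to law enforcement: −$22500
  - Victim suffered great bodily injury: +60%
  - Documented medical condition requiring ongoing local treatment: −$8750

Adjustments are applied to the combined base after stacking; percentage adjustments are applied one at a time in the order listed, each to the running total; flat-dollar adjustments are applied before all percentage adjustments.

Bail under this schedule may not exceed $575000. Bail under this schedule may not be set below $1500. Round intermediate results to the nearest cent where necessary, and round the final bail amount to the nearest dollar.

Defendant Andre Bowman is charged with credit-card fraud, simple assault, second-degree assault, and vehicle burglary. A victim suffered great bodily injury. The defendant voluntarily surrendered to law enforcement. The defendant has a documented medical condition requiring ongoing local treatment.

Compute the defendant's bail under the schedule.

Base amounts from the schedule: credit-card fraud $38250; simple assault $2000; second-degree assault $36000; vehicle burglary $4000.
Stacking rule: sum of all bases. $38250 + $2000 + $36000 + $4000 = $80250.
Voluntary surrender to law enforcement (−$22500 flat): $80250 − $22500 = $57750.
Documented medical condition requiring ongoing local treatment (−$8750 flat): $57750 − $8750 = $49000.
Victim suffered great bodily injury (+60%): $49000 × 1.6 = $78400.
$78400 is within the $575000 maximum.
$78400 is at or above the $1500 minimum.

$78400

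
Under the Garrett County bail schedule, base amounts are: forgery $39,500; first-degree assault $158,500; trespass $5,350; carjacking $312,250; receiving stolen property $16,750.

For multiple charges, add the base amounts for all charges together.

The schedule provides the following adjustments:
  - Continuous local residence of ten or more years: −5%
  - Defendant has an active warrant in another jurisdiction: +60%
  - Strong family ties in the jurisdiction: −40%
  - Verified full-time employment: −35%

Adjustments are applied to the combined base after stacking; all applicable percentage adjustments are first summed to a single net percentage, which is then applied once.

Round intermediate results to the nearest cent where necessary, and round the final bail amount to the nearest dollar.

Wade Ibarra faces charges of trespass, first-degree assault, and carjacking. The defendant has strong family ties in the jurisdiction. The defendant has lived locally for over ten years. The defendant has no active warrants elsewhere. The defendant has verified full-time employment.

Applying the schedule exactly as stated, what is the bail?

$95,220

Base amounts from the schedule: trespass $5,350; first-degree assault $158,500; carjacking $312,250.
Stacking rule: sum of all bases. $5,350 + $158,500 + $312,250 = $476,100.
Net percentage adjustment: −5% −40% −35% = −80%. $476,100 × 0.2 = $95,220.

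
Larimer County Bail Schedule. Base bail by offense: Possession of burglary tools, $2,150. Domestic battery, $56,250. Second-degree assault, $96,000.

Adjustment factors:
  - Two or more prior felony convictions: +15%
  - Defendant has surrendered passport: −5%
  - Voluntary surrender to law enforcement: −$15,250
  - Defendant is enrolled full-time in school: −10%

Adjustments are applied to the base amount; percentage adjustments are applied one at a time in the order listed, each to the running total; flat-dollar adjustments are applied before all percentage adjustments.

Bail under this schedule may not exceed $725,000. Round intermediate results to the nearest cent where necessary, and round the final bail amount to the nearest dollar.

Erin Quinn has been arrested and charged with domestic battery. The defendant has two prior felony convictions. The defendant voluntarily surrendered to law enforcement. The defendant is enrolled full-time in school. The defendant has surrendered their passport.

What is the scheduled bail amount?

$40,313

Base amounts from the schedule: domestic battery $56,250.
Single charge. Combined base = $56,250.
Voluntary surrender to law enforcement (−$15,250 flat): $56,250 − $15,250 = $41,000.
Two or more prior felony convictions (+15%): $41,000 × 1.15 = $47,150.
Defendant has surrendered passport (−5%): $47,150 × 0.95 = $44,792.50.
Defendant is enrolled full-time in school (−10%): $44,792.50 × 0.9 = $40,313.25.
$40,313.25 is within the $725,000 maximum.
Rounded to the nearest dollar: $40,313.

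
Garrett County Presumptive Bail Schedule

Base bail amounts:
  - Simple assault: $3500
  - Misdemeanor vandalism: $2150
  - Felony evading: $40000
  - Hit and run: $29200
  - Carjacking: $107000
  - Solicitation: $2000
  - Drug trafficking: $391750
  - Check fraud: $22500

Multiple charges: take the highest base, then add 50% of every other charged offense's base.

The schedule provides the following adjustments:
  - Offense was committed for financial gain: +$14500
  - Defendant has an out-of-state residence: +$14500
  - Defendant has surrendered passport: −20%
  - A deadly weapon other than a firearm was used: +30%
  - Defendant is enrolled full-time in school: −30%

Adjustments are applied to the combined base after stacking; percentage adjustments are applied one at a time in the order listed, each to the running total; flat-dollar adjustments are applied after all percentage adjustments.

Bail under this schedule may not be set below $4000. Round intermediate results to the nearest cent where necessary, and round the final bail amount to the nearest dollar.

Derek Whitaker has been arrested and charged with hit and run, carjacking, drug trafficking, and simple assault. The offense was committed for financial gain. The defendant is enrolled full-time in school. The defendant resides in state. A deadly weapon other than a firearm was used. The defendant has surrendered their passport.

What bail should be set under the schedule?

$350545

Base amounts from the schedule: hit and run $29200; carjacking $107000; drug trafficking $391750; simple assault $3500.
Stacking rule: highest base plus 50% of each additional charge. Highest is drug trafficking at $391750. Additional: $29200 × 50% = $14600; $107000 × 50% = $53500; $3500 × 50% = $1750. Combined base = $391750 + $69850 = $461600.
Defendant has surrendered passport (−20%): $461600 × 0.8 = $369280.
A deadly weapon other than a firearm was used (+30%): $369280 × 1.3 = $480064.
Defendant is enrolled full-time in school (−30%): $480064 × 0.7 = $336044.80.
Offense was committed for financial gain (+$14500 flat): $336044.80 + $14500 = $350544.80.
$350544.80 is at or above the $4000 minimum.
Rounded to the nearest dollar: $350545.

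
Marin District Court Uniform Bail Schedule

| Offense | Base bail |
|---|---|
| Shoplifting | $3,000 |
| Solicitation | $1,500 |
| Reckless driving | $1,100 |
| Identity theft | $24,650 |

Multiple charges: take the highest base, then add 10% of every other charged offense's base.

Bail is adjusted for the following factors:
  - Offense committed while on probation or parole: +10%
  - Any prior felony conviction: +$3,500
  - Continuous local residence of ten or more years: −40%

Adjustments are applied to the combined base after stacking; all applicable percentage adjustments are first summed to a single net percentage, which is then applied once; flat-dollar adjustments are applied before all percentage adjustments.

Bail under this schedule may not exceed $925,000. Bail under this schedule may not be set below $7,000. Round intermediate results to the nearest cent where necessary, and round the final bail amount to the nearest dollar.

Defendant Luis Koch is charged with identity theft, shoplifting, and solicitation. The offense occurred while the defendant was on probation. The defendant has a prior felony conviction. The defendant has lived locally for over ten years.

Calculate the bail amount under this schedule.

$20,020

Base amounts from the schedule: identity theft $24,650; shoplifting $3,000; solicitation $1,500.
Stacking rule: highest base plus 10% of each additional charge. Highest is identity theft at $24,650. Additional: $3,000 × 10% = $300; $1,500 × 10% = $150. Combined base = $24,650 + $450 = $25,100.
Any prior felony conviction (+$3,500 flat): $25,100 + $3,500 = $28,600.
Net percentage adjustment: +10% −40% = −30%. $28,600 × 0.7 = $20,020.
$20,020 is within the $925,000 maximum.
$20,020 is at or above the $7,000 minimum.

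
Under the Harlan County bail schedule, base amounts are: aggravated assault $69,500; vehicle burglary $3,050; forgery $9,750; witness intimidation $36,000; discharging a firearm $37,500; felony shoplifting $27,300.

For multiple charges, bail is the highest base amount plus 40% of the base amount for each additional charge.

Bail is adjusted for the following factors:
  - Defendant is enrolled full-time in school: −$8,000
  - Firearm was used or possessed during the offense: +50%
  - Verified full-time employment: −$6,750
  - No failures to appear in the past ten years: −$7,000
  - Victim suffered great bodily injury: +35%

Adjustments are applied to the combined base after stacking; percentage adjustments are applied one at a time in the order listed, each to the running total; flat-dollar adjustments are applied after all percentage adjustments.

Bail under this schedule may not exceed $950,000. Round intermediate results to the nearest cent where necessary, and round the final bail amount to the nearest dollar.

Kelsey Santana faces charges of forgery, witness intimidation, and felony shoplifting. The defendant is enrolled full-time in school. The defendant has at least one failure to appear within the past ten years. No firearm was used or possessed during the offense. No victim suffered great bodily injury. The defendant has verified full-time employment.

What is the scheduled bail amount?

Base amounts from the schedule: forgery $9,750; witness intimidation $36,000; felony shoplifting $27,300.
Stacking rule: highest base plus 40% of each additional charge. Highest is witness intimidation at $36,000. Additional: $9,750 × 40% = $3,900; $27,300 × 40% = $10,920. Combined base = $36,000 + $14,820 = $50,820.
Defendant is enrolled full-time in school (−$8,000 flat): $50,820 − $8,000 = $42,820.
Verified full-time employment (−$6,750 flat): $42,820 − $6,750 = $36,070.
$36,070 is within the $950,000 maximum.

$36,070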